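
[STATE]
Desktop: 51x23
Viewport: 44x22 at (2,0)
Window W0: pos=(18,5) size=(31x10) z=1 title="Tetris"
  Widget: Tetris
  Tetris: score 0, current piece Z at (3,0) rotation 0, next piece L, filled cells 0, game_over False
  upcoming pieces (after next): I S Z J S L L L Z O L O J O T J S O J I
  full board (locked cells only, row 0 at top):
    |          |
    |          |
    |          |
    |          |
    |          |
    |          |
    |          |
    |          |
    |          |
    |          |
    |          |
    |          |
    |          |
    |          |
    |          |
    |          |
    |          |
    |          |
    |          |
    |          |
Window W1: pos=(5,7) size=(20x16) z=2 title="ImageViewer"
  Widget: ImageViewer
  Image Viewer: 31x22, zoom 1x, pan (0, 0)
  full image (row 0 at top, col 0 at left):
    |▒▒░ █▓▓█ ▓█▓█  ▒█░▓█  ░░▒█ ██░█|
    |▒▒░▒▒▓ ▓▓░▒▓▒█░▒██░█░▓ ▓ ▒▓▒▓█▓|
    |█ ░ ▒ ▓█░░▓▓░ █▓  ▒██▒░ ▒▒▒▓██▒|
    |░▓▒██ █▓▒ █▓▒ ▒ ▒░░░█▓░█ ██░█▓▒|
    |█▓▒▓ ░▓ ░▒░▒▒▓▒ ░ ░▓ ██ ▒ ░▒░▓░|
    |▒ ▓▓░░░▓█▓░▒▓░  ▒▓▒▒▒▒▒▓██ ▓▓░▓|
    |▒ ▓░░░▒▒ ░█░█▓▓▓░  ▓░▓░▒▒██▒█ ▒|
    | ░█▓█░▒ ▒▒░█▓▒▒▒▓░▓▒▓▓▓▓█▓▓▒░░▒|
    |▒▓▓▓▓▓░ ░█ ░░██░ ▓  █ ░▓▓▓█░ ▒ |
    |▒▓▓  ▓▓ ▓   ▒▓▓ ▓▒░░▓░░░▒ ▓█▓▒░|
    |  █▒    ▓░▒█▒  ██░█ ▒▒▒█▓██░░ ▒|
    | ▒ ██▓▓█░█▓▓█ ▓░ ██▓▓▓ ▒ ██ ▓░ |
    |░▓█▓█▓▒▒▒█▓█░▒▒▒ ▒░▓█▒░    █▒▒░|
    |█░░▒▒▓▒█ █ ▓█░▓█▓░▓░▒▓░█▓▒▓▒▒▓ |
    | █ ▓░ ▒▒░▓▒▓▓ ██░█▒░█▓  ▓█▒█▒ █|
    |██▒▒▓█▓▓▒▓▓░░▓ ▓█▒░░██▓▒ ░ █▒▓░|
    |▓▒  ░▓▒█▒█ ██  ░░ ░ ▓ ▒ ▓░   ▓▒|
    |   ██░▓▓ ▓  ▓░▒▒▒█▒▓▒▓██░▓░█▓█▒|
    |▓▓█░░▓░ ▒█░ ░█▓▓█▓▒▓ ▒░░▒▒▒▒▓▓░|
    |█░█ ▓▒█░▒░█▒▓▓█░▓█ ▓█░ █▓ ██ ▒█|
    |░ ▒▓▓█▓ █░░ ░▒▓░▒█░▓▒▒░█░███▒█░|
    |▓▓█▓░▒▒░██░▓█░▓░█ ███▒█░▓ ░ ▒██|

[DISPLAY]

                                            
                                            
                                            
                                            
                                            
                ┏━━━━━━━━━━━━━━━━━━━━━━━━━━━
                ┃ Tetris                    
   ┏━━━━━━━━━━━━━━━━━━┓─────────────────────
   ┃ ImageViewer      ┃    │Next:           
   ┠──────────────────┨    │  ▒             
   ┃▒▒░ █▓▓█ ▓█▓█  ▒█░┃    │▒▒▒             
   ┃▒▒░▒▒▓ ▓▓░▒▓▒█░▒██┃    │                
   ┃█ ░ ▒ ▓█░░▓▓░ █▓  ┃    │                
   ┃░▓▒██ █▓▒ █▓▒ ▒ ▒░┃    │                
   ┃█▓▒▓ ░▓ ░▒░▒▒▓▒ ░ ┃━━━━━━━━━━━━━━━━━━━━━
   ┃▒ ▓▓░░░▓█▓░▒▓░  ▒▓┃                     
   ┃▒ ▓░░░▒▒ ░█░█▓▓▓░ ┃                     
   ┃ ░█▓█░▒ ▒▒░█▓▒▒▒▓░┃                     
   ┃▒▓▓▓▓▓░ ░█ ░░██░ ▓┃                     
   ┃▒▓▓  ▓▓ ▓   ▒▓▓ ▓▒┃                     
   ┃  █▒    ▓░▒█▒  ██░┃                     
   ┃ ▒ ██▓▓█░█▓▓█ ▓░ █┃                     


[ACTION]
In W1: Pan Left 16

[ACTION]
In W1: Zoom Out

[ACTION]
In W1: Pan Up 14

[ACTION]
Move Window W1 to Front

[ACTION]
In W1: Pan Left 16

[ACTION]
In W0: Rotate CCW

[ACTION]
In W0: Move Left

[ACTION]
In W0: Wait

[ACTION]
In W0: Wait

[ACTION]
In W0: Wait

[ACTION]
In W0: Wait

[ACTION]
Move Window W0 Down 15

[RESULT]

                                            
                                            
                                            
                                            
                                            
                                            
                                            
   ┏━━━━━━━━━━━━━━━━━━┓                     
   ┃ ImageViewer      ┃                     
   ┠──────────────────┨                     
   ┃▒▒░ █▓▓█ ▓█▓█  ▒█░┃                     
   ┃▒▒░▒▒▓ ▓▓░▒▓▒█░▒██┃                     
   ┃█ ░ ▒ ▓█░░▓▓░ █▓  ┃                     
   ┃░▓▒██ █▓▒ █▓▒ ▒ ▒░┃━━━━━━━━━━━━━━━━━━━━━
   ┃█▓▒▓ ░▓ ░▒░▒▒▓▒ ░ ┃s                    
   ┃▒ ▓▓░░░▓█▓░▒▓░  ▒▓┃─────────────────────
   ┃▒ ▓░░░▒▒ ░█░█▓▓▓░ ┃    │Next:           
   ┃ ░█▓█░▒ ▒▒░█▓▒▒▒▓░┃    │  ▒             
   ┃▒▓▓▓▓▓░ ░█ ░░██░ ▓┃    │▒▒▒             
   ┃▒▓▓  ▓▓ ▓   ▒▓▓ ▓▒┃    │                
   ┃  █▒    ▓░▒█▒  ██░┃    │                
   ┃ ▒ ██▓▓█░█▓▓█ ▓░ █┃    │                


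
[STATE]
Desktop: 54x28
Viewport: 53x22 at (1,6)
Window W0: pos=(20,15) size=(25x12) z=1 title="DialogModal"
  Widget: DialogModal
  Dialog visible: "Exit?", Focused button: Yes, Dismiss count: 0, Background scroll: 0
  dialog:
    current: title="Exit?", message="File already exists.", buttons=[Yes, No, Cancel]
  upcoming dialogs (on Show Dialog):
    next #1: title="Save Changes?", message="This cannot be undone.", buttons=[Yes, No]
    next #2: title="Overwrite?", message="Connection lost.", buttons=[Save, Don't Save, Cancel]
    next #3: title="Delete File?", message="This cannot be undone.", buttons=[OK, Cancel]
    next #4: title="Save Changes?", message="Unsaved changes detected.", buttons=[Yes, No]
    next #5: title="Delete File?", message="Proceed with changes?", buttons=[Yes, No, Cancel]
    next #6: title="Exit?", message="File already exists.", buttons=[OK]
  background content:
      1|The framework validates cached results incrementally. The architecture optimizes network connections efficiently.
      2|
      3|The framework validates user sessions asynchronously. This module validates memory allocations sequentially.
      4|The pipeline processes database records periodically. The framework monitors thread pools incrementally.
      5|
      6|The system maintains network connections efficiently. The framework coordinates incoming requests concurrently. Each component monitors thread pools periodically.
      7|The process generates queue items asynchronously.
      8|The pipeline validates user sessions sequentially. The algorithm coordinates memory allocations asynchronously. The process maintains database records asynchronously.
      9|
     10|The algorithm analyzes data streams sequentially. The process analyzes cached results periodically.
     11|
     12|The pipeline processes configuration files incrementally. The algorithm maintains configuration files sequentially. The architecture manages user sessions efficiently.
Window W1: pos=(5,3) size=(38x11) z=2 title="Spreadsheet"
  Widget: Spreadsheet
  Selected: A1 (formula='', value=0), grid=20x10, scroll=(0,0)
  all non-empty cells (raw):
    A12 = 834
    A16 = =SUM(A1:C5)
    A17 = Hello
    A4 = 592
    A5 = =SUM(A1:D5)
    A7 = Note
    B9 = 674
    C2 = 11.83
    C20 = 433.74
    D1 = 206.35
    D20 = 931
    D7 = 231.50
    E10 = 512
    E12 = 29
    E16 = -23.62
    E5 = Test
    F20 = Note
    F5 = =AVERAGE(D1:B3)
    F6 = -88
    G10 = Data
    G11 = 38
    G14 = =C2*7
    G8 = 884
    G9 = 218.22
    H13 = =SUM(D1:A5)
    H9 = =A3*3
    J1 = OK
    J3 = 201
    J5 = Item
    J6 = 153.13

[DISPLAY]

    ┃A1:                                 ┃           
    ┃       A       B       C       D    ┃           
    ┃------------------------------------┃           
    ┃  1      [0]       0       0  206.35┃           
    ┃  2        0       0   11.83       0┃           
    ┃  3        0       0       0       0┃           
    ┃  4      592       0       0       0┃           
    ┗━━━━━━━━━━━━━━━━━━━━━━━━━━━━━━━━━━━━┛           
                                                     
                   ┏━━━━━━━━━━━━━━━━━━━━━━━┓         
                   ┃ DialogModal           ┃         
                   ┠───────────────────────┨         
                   ┃The framework validates┃         
                   ┃  ┌─────────────────┐  ┃         
                   ┃Th│      Exit?      │es┃         
                   ┃Th│File already exis│s ┃         
                   ┃  │[Yes]  No   Cance│  ┃         
                   ┃Th└─────────────────┘ne┃         
                   ┃The process generates q┃         
                   ┃The pipeline validates ┃         
                   ┗━━━━━━━━━━━━━━━━━━━━━━━┛         
                                                     


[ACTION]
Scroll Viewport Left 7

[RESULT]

     ┃A1:                                 ┃          
     ┃       A       B       C       D    ┃          
     ┃------------------------------------┃          
     ┃  1      [0]       0       0  206.35┃          
     ┃  2        0       0   11.83       0┃          
     ┃  3        0       0       0       0┃          
     ┃  4      592       0       0       0┃          
     ┗━━━━━━━━━━━━━━━━━━━━━━━━━━━━━━━━━━━━┛          
                                                     
                    ┏━━━━━━━━━━━━━━━━━━━━━━━┓        
                    ┃ DialogModal           ┃        
                    ┠───────────────────────┨        
                    ┃The framework validates┃        
                    ┃  ┌─────────────────┐  ┃        
                    ┃Th│      Exit?      │es┃        
                    ┃Th│File already exis│s ┃        
                    ┃  │[Yes]  No   Cance│  ┃        
                    ┃Th└─────────────────┘ne┃        
                    ┃The process generates q┃        
                    ┃The pipeline validates ┃        
                    ┗━━━━━━━━━━━━━━━━━━━━━━━┛        
                                                     


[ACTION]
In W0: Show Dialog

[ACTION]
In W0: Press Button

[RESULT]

     ┃A1:                                 ┃          
     ┃       A       B       C       D    ┃          
     ┃------------------------------------┃          
     ┃  1      [0]       0       0  206.35┃          
     ┃  2        0       0   11.83       0┃          
     ┃  3        0       0       0       0┃          
     ┃  4      592       0       0       0┃          
     ┗━━━━━━━━━━━━━━━━━━━━━━━━━━━━━━━━━━━━┛          
                                                     
                    ┏━━━━━━━━━━━━━━━━━━━━━━━┓        
                    ┃ DialogModal           ┃        
                    ┠───────────────────────┨        
                    ┃The framework validates┃        
                    ┃                       ┃        
                    ┃The framework validates┃        
                    ┃The pipeline processes ┃        
                    ┃                       ┃        
                    ┃The system maintains ne┃        
                    ┃The process generates q┃        
                    ┃The pipeline validates ┃        
                    ┗━━━━━━━━━━━━━━━━━━━━━━━┛        
                                                     


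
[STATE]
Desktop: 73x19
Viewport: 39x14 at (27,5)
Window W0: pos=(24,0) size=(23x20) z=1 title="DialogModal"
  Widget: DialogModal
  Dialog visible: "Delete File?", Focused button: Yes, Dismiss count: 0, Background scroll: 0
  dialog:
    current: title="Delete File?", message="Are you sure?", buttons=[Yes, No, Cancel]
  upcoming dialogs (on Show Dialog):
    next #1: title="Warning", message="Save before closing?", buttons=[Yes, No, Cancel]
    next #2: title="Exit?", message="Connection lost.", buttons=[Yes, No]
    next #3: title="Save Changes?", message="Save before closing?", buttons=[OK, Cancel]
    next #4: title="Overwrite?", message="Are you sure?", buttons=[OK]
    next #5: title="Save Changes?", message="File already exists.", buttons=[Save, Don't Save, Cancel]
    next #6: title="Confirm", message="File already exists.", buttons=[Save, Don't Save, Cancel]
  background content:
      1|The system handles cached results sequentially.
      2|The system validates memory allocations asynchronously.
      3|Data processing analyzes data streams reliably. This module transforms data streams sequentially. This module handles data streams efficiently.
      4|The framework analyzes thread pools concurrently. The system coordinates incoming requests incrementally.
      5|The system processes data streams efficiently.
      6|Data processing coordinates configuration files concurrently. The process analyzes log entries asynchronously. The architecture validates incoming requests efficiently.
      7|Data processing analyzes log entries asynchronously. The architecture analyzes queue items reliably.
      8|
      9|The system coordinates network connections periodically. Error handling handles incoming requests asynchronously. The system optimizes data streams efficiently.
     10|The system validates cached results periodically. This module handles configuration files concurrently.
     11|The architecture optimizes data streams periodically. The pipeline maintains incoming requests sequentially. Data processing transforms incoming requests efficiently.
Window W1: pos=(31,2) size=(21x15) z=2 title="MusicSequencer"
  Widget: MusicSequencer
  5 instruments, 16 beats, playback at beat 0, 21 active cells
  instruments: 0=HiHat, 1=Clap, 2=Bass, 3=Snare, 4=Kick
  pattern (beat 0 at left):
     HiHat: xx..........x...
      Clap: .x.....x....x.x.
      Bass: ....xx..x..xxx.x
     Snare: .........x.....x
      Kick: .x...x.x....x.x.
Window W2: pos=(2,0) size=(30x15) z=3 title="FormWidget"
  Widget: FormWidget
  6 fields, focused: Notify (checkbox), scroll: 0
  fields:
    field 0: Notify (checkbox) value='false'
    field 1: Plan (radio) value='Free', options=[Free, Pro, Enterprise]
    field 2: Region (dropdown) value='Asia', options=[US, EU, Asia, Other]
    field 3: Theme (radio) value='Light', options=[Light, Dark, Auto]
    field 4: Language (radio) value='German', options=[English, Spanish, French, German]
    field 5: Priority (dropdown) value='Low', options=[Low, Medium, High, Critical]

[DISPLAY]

  ▼]┃      ▼123456789012┃              
 ( )┃ HiHat██··········█┃              
h  (┃  Clap·█·····█····█┃              
  ▼]┃  Bass····██··█··██┃              
    ┃ Snare·········█···┃              
    ┃  Kick·█···█·█····█┃              
    ┃                   ┃              
    ┃                   ┃              
    ┃                   ┃              
━━━━┛                   ┃              
    ┃                   ┃              
    ┗━━━━━━━━━━━━━━━━━━━┛              
                   ┃                   
                   ┃                   


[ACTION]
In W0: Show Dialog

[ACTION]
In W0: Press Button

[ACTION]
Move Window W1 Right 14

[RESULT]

  ▼]┃ocessing anal┃      ▼123456789012┃
 ( )┃mework analyz┃ HiHat██··········█┃
h  (┃tem processes┃  Clap·█·····█····█┃
  ▼]┃ocessing coor┃  Bass····██··█··██┃
    ┃ocessing anal┃ Snare·········█···┃
    ┃             ┃  Kick·█···█·█····█┃
    ┃tem coordinat┃                   ┃
    ┃tem validates┃                   ┃
    ┃hitecture opt┃                   ┃
━━━━┛             ┃                   ┃
                  ┃                   ┃
                  ┗━━━━━━━━━━━━━━━━━━━┛
                   ┃                   
                   ┃                   


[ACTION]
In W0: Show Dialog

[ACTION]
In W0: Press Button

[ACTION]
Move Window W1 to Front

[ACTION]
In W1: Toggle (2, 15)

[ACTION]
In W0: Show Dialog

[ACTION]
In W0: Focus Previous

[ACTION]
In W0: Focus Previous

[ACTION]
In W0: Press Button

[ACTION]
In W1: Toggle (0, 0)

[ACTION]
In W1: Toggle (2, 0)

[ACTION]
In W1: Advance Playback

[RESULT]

  ▼]┃ocessing anal┃      0▼23456789012┃
 ( )┃mework analyz┃ HiHat·█··········█┃
h  (┃tem processes┃  Clap·█·····█····█┃
  ▼]┃ocessing coor┃  Bass█···██··█··██┃
    ┃ocessing anal┃ Snare·········█···┃
    ┃             ┃  Kick·█···█·█····█┃
    ┃tem coordinat┃                   ┃
    ┃tem validates┃                   ┃
    ┃hitecture opt┃                   ┃
━━━━┛             ┃                   ┃
                  ┃                   ┃
                  ┗━━━━━━━━━━━━━━━━━━━┛
                   ┃                   
                   ┃                   


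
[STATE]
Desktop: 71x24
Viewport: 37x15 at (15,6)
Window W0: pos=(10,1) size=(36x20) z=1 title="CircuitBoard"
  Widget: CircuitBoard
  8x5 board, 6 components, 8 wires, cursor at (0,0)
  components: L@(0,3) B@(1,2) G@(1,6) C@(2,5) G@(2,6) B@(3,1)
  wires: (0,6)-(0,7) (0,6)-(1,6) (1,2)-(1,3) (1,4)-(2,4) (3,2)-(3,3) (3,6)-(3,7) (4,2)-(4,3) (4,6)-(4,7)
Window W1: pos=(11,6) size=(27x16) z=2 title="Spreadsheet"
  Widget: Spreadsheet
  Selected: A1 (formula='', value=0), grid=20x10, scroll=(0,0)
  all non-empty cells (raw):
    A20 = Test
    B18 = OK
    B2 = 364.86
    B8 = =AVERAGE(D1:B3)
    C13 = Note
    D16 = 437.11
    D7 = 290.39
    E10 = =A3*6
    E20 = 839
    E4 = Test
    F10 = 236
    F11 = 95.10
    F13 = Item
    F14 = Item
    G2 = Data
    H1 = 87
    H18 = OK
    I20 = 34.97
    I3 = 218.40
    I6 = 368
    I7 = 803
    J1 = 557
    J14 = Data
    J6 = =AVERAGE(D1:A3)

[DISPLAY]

━━━━━━━━━━━━━━━━━━━━━━┓ │     ┃      
readsheet             ┃ G     ┃      
──────────────────────┨       ┃      
                      ┃ G     ┃      
    A       B       C ┃       ┃      
----------------------┃ · ─ · ┃      
      [0]       0     ┃       ┃      
        0  364.86     ┃ · ─ · ┃      
        0       0     ┃       ┃      
        0       0     ┃       ┃      
        0       0     ┃       ┃      
        0       0     ┃       ┃      
        0       0     ┃       ┃      
        0   40.54     ┃       ┃      
        0       0     ┃━━━━━━━┛      


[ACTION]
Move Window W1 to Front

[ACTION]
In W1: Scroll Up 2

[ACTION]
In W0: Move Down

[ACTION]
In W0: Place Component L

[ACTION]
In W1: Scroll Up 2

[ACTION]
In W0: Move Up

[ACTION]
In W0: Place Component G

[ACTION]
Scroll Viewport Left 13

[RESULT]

        ┃┏━━━━━━━━━━━━━━━━━━━━━━━━━┓ 
        ┃┃ Spreadsheet             ┃ 
        ┃┠─────────────────────────┨ 
        ┃┃A1:                      ┃ 
        ┃┃       A       B       C ┃ 
        ┃┃-------------------------┃ 
        ┃┃  1      [0]       0     ┃ 
        ┃┃  2        0  364.86     ┃ 
        ┃┃  3        0       0     ┃ 
        ┃┃  4        0       0     ┃ 
        ┃┃  5        0       0     ┃ 
        ┃┃  6        0       0     ┃ 
        ┃┃  7        0       0     ┃ 
        ┃┃  8        0   40.54     ┃ 
        ┗┃  9        0       0     ┃━


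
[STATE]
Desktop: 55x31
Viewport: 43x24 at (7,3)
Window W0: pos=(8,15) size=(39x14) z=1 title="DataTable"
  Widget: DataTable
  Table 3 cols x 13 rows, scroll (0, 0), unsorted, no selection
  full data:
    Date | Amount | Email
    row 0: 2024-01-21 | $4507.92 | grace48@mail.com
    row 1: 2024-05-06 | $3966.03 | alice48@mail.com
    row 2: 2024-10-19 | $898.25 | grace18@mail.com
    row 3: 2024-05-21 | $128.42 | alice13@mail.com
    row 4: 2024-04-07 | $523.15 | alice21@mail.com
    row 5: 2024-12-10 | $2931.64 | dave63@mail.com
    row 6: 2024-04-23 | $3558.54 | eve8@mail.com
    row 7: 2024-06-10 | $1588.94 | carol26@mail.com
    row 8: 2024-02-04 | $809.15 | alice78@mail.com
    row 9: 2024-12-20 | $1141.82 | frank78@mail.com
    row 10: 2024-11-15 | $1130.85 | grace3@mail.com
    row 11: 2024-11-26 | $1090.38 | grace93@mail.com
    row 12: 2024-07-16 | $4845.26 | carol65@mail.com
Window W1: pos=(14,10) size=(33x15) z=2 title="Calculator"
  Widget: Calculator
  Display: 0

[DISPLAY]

                                           
                                           
                                           
                                           
                                           
                                           
                                           
       ┏━━━━━━━━━━━━━━━━━━━━━━━━━━━━━━━┓   
       ┃ Calculator                    ┃   
       ┠───────────────────────────────┨   
       ┃                              0┃   
       ┃┌───┬───┬───┬───┐              ┃   
 ┏━━━━━┃│ 7 │ 8 │ 9 │ ÷ │              ┃   
 ┃ Data┃├───┼───┼───┼───┤              ┃   
 ┠─────┃│ 4 │ 5 │ 6 │ × │              ┃   
 ┃Date ┃├───┼───┼───┼───┤              ┃   
 ┃─────┃│ 1 │ 2 │ 3 │ - │              ┃   
 ┃2024-┃├───┼───┼───┼───┤              ┃   
 ┃2024-┃│ 0 │ . │ = │ + │              ┃   
 ┃2024-┃├───┼───┼───┼───┤              ┃   
 ┃2024-┃│ C │ MC│ MR│ M+│              ┃   
 ┃2024-┗━━━━━━━━━━━━━━━━━━━━━━━━━━━━━━━┛   
 ┃2024-12-10│$2931.64│dave63@mail.com  ┃   
 ┃2024-04-23│$3558.54│eve8@mail.com    ┃   


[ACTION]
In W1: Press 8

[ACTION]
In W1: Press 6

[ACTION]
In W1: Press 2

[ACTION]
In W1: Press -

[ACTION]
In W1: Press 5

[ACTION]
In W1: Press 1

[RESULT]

                                           
                                           
                                           
                                           
                                           
                                           
                                           
       ┏━━━━━━━━━━━━━━━━━━━━━━━━━━━━━━━┓   
       ┃ Calculator                    ┃   
       ┠───────────────────────────────┨   
       ┃                             51┃   
       ┃┌───┬───┬───┬───┐              ┃   
 ┏━━━━━┃│ 7 │ 8 │ 9 │ ÷ │              ┃   
 ┃ Data┃├───┼───┼───┼───┤              ┃   
 ┠─────┃│ 4 │ 5 │ 6 │ × │              ┃   
 ┃Date ┃├───┼───┼───┼───┤              ┃   
 ┃─────┃│ 1 │ 2 │ 3 │ - │              ┃   
 ┃2024-┃├───┼───┼───┼───┤              ┃   
 ┃2024-┃│ 0 │ . │ = │ + │              ┃   
 ┃2024-┃├───┼───┼───┼───┤              ┃   
 ┃2024-┃│ C │ MC│ MR│ M+│              ┃   
 ┃2024-┗━━━━━━━━━━━━━━━━━━━━━━━━━━━━━━━┛   
 ┃2024-12-10│$2931.64│dave63@mail.com  ┃   
 ┃2024-04-23│$3558.54│eve8@mail.com    ┃   


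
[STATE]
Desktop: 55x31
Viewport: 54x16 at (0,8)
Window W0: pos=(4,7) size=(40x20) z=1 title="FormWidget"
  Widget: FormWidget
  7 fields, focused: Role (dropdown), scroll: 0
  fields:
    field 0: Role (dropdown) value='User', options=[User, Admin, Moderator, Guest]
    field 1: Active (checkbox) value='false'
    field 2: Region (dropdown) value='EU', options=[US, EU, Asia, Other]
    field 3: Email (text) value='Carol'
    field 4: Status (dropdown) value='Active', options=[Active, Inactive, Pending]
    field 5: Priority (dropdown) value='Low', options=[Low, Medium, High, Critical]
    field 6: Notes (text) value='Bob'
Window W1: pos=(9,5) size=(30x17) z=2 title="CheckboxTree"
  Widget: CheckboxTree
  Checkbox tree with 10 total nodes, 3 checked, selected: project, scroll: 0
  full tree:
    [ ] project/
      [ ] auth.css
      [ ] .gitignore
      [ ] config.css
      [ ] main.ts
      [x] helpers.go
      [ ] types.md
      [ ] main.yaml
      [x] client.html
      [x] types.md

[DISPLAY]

    ┃ For┃>[-] project/               ┃    ┃          
    ┠────┃   [ ] auth.css             ┃────┨          
    ┃> Ro┃   [ ] .gitignore           ┃  ▼]┃          
    ┃  Ac┃   [ ] config.css           ┃    ┃          
    ┃  Re┃   [ ] main.ts              ┃  ▼]┃          
    ┃  Em┃   [x] helpers.go           ┃   ]┃          
    ┃  St┃   [ ] types.md             ┃  ▼]┃          
    ┃  Pr┃   [ ] main.yaml            ┃  ▼]┃          
    ┃  No┃   [x] client.html          ┃   ]┃          
    ┃    ┃   [x] types.md             ┃    ┃          
    ┃    ┃                            ┃    ┃          
    ┃    ┃                            ┃    ┃          
    ┃    ┃                            ┃    ┃          
    ┃    ┗━━━━━━━━━━━━━━━━━━━━━━━━━━━━┛    ┃          
    ┃                                      ┃          
    ┃                                      ┃          


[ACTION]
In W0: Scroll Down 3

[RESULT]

    ┃ For┃>[-] project/               ┃    ┃          
    ┠────┃   [ ] auth.css             ┃────┨          
    ┃  Em┃   [ ] .gitignore           ┃   ]┃          
    ┃  St┃   [ ] config.css           ┃  ▼]┃          
    ┃  Pr┃   [ ] main.ts              ┃  ▼]┃          
    ┃  No┃   [x] helpers.go           ┃   ]┃          
    ┃    ┃   [ ] types.md             ┃    ┃          
    ┃    ┃   [ ] main.yaml            ┃    ┃          
    ┃    ┃   [x] client.html          ┃    ┃          
    ┃    ┃   [x] types.md             ┃    ┃          
    ┃    ┃                            ┃    ┃          
    ┃    ┃                            ┃    ┃          
    ┃    ┃                            ┃    ┃          
    ┃    ┗━━━━━━━━━━━━━━━━━━━━━━━━━━━━┛    ┃          
    ┃                                      ┃          
    ┃                                      ┃          


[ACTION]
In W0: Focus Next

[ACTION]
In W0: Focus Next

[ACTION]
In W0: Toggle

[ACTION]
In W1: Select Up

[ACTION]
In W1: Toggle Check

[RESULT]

    ┃ For┃>[x] project/               ┃    ┃          
    ┠────┃   [x] auth.css             ┃────┨          
    ┃  Em┃   [x] .gitignore           ┃   ]┃          
    ┃  St┃   [x] config.css           ┃  ▼]┃          
    ┃  Pr┃   [x] main.ts              ┃  ▼]┃          
    ┃  No┃   [x] helpers.go           ┃   ]┃          
    ┃    ┃   [x] types.md             ┃    ┃          
    ┃    ┃   [x] main.yaml            ┃    ┃          
    ┃    ┃   [x] client.html          ┃    ┃          
    ┃    ┃   [x] types.md             ┃    ┃          
    ┃    ┃                            ┃    ┃          
    ┃    ┃                            ┃    ┃          
    ┃    ┃                            ┃    ┃          
    ┃    ┗━━━━━━━━━━━━━━━━━━━━━━━━━━━━┛    ┃          
    ┃                                      ┃          
    ┃                                      ┃          


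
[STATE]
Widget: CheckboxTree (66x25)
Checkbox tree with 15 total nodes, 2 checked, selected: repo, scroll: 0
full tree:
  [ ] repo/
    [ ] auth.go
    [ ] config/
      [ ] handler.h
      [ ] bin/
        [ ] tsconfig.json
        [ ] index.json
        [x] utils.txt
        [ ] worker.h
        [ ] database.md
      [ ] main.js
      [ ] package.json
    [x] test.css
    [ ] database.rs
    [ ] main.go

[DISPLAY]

>[-] repo/                                                        
   [ ] auth.go                                                    
   [-] config/                                                    
     [ ] handler.h                                                
     [-] bin/                                                     
       [ ] tsconfig.json                                          
       [ ] index.json                                             
       [x] utils.txt                                              
       [ ] worker.h                                               
       [ ] database.md                                            
     [ ] main.js                                                  
     [ ] package.json                                             
   [x] test.css                                                   
   [ ] database.rs                                                
   [ ] main.go                                                    
                                                                  
                                                                  
                                                                  
                                                                  
                                                                  
                                                                  
                                                                  
                                                                  
                                                                  
                                                                  


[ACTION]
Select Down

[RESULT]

 [-] repo/                                                        
>  [ ] auth.go                                                    
   [-] config/                                                    
     [ ] handler.h                                                
     [-] bin/                                                     
       [ ] tsconfig.json                                          
       [ ] index.json                                             
       [x] utils.txt                                              
       [ ] worker.h                                               
       [ ] database.md                                            
     [ ] main.js                                                  
     [ ] package.json                                             
   [x] test.css                                                   
   [ ] database.rs                                                
   [ ] main.go                                                    
                                                                  
                                                                  
                                                                  
                                                                  
                                                                  
                                                                  
                                                                  
                                                                  
                                                                  
                                                                  


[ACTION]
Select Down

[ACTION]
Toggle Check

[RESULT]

 [-] repo/                                                        
   [ ] auth.go                                                    
>  [x] config/                                                    
     [x] handler.h                                                
     [x] bin/                                                     
       [x] tsconfig.json                                          
       [x] index.json                                             
       [x] utils.txt                                              
       [x] worker.h                                               
       [x] database.md                                            
     [x] main.js                                                  
     [x] package.json                                             
   [x] test.css                                                   
   [ ] database.rs                                                
   [ ] main.go                                                    
                                                                  
                                                                  
                                                                  
                                                                  
                                                                  
                                                                  
                                                                  
                                                                  
                                                                  
                                                                  


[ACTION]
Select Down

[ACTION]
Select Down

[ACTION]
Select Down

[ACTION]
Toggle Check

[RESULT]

 [-] repo/                                                        
   [ ] auth.go                                                    
   [-] config/                                                    
     [x] handler.h                                                
     [-] bin/                                                     
>      [ ] tsconfig.json                                          
       [x] index.json                                             
       [x] utils.txt                                              
       [x] worker.h                                               
       [x] database.md                                            
     [x] main.js                                                  
     [x] package.json                                             
   [x] test.css                                                   
   [ ] database.rs                                                
   [ ] main.go                                                    
                                                                  
                                                                  
                                                                  
                                                                  
                                                                  
                                                                  
                                                                  
                                                                  
                                                                  
                                                                  


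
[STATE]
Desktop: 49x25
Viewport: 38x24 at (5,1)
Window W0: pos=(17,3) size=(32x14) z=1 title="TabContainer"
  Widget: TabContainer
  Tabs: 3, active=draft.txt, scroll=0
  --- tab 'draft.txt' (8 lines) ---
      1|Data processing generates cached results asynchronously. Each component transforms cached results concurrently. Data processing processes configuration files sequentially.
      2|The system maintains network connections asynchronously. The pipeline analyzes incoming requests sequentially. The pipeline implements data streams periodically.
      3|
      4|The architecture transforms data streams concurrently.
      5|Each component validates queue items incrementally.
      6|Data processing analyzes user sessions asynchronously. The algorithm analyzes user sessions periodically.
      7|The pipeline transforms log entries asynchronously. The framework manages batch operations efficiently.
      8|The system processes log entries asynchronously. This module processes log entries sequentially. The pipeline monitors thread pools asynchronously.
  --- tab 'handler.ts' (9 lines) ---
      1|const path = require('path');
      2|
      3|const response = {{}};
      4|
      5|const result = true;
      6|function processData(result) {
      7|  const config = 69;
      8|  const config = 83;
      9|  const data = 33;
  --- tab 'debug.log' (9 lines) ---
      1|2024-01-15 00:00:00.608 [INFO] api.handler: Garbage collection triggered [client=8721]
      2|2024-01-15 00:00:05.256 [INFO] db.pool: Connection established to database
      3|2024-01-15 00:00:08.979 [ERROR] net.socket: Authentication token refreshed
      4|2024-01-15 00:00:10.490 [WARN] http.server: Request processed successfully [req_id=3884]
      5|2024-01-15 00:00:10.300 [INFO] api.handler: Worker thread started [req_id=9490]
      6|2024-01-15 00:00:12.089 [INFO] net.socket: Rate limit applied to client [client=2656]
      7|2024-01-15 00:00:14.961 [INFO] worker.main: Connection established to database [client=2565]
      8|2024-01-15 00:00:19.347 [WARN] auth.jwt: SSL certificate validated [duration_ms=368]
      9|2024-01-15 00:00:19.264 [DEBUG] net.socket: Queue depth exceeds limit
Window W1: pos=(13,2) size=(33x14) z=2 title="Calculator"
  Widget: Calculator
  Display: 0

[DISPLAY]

                                      
        ┏━━━━━━━━━━━━━━━━━━━━━━━━━━━━━
        ┃ Calculator                  
        ┠─────────────────────────────
        ┃                             
        ┃┌───┬───┬───┬───┐            
        ┃│ 7 │ 8 │ 9 │ ÷ │            
        ┃├───┼───┼───┼───┤            
        ┃│ 4 │ 5 │ 6 │ × │            
        ┃├───┼───┼───┼───┤            
        ┃│ 1 │ 2 │ 3 │ - │            
        ┃├───┼───┼───┼───┤            
        ┃│ 0 │ . │ = │ + │            
        ┃└───┴───┴───┴───┘            
        ┗━━━━━━━━━━━━━━━━━━━━━━━━━━━━━
            ┗━━━━━━━━━━━━━━━━━━━━━━━━━
                                      
                                      
                                      
                                      
                                      
                                      
                                      
                                      


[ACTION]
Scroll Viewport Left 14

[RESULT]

                                      
             ┏━━━━━━━━━━━━━━━━━━━━━━━━
             ┃ Calculator             
             ┠────────────────────────
             ┃                        
             ┃┌───┬───┬───┬───┐       
             ┃│ 7 │ 8 │ 9 │ ÷ │       
             ┃├───┼───┼───┼───┤       
             ┃│ 4 │ 5 │ 6 │ × │       
             ┃├───┼───┼───┼───┤       
             ┃│ 1 │ 2 │ 3 │ - │       
             ┃├───┼───┼───┼───┤       
             ┃│ 0 │ . │ = │ + │       
             ┃└───┴───┴───┴───┘       
             ┗━━━━━━━━━━━━━━━━━━━━━━━━
                 ┗━━━━━━━━━━━━━━━━━━━━
                                      
                                      
                                      
                                      
                                      
                                      
                                      
                                      


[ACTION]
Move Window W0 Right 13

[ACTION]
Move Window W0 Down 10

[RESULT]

                                      
             ┏━━━━━━━━━━━━━━━━━━━━━━━━
             ┃ Calculator             
             ┠────────────────────────
             ┃                        
             ┃┌───┬───┬───┬───┐       
             ┃│ 7 │ 8 │ 9 │ ÷ │       
             ┃├───┼───┼───┼───┤       
             ┃│ 4 │ 5 │ 6 │ × │       
             ┃├───┼───┼───┼───┤       
             ┃│ 1 │ 2 │ 3 │ - │       
             ┃├───┼───┼───┼───┤       
             ┃│ 0 │ . │ = │ + │       
             ┃└───┴───┴───┴───┘       
             ┗━━━━━━━━━━━━━━━━━━━━━━━━
                 ┃Data processing gene
                 ┃The system maintains
                 ┃                    
                 ┃The architecture tra
                 ┃Each component valid
                 ┃Data processing anal
                 ┃The pipeline transfo
                 ┃The system processes
                 ┗━━━━━━━━━━━━━━━━━━━━
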